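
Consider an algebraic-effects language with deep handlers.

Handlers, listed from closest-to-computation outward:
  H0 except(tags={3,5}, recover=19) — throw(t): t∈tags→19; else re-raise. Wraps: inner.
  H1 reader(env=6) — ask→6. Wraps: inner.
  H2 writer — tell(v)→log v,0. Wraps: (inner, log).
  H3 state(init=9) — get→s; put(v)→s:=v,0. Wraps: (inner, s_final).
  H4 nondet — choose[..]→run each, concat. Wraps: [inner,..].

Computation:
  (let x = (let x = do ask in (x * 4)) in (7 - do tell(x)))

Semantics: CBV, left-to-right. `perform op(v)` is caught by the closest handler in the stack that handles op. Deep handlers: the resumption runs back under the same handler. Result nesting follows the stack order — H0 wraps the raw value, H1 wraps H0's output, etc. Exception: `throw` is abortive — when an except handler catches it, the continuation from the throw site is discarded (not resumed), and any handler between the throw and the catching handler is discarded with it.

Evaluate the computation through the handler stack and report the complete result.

Answer: [((7, (24)), 9)]

Working:
ask @ H1 ⇒ 6
tell(24) @ H2 ⇒ log+=24
H0 returns 7
H1 returns 7
H2 returns (7, (24))
H3 returns ((7, (24)), 9)
H4 returns [((7, (24)), 9)]
= [((7, (24)), 9)]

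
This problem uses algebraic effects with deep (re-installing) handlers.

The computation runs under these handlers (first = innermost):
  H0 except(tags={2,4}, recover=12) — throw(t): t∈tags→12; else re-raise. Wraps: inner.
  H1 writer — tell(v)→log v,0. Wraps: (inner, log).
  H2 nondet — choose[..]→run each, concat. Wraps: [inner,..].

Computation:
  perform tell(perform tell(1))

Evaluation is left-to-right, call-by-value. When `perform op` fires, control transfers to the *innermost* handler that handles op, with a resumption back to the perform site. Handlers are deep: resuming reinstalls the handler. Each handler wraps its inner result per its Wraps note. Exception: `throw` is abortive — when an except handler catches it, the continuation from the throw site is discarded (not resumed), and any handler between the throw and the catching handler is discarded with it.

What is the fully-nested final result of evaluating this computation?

Evaluation trace:
tell(1) @ H1 ⇒ log+=1
tell(0) @ H1 ⇒ log+=0
H0 returns 0
H1 returns (0, (1, 0))
H2 returns [(0, (1, 0))]
= [(0, (1, 0))]

Answer: [(0, (1, 0))]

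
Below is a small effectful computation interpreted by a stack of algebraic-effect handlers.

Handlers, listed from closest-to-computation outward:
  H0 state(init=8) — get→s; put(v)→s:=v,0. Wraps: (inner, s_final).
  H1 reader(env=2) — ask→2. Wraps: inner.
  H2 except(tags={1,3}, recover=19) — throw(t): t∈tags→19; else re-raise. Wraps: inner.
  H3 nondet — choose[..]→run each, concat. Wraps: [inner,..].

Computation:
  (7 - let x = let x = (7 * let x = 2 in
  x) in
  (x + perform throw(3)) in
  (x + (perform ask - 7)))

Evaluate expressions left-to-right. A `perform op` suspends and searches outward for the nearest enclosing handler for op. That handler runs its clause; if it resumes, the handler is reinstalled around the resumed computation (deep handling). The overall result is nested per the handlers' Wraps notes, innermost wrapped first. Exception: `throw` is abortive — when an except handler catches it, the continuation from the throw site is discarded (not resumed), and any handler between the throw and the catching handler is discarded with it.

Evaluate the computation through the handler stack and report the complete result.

Answer: [19]

Step-by-step:
throw(3) @ H2 caught ⇒ 19
H3 returns [19]
= [19]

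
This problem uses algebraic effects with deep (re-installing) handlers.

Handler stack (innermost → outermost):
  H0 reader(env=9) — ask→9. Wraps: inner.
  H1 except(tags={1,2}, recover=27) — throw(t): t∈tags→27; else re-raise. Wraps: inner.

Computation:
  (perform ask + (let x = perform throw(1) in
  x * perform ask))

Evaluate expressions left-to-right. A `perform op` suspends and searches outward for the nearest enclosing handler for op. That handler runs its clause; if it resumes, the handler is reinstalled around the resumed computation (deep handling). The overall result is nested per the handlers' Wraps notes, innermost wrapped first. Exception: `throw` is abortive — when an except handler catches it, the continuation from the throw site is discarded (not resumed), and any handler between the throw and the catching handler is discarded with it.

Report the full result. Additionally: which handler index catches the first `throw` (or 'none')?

Answer: 27 ; first throw caught by: H1

Step-by-step:
ask @ H0 ⇒ 9
throw(1) @ H1 caught ⇒ 27
= 27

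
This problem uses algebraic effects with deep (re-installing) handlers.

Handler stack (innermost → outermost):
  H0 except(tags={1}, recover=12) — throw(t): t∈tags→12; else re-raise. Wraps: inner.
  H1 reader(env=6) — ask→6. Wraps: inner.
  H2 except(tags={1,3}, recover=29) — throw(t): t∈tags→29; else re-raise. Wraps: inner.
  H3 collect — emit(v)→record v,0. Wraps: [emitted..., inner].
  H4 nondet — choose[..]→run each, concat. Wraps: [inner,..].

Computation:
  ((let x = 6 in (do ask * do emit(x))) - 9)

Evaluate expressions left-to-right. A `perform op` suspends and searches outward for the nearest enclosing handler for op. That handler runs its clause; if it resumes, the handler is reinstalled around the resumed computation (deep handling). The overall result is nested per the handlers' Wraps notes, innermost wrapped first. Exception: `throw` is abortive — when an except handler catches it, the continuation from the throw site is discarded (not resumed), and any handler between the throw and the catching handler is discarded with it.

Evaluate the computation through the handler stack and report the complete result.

Evaluation trace:
ask @ H1 ⇒ 6
emit(6) @ H3 ⇒ out+=6
H0 returns -9
H1 returns -9
H2 returns -9
H3 returns [6, -9]
H4 returns [[6, -9]]
= [[6, -9]]

Answer: [[6, -9]]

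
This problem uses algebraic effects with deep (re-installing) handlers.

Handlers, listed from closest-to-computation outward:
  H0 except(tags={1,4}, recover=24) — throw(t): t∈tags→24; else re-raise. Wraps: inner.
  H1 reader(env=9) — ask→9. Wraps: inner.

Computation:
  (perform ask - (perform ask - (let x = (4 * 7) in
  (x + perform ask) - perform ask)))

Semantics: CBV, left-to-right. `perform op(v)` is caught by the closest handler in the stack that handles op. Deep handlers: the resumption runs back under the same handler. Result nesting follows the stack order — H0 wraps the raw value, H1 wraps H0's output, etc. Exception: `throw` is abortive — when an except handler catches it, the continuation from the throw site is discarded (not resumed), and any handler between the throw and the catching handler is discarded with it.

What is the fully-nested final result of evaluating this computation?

Answer: 28

Step-by-step:
ask @ H1 ⇒ 9
ask @ H1 ⇒ 9
ask @ H1 ⇒ 9
ask @ H1 ⇒ 9
H0 returns 28
H1 returns 28
= 28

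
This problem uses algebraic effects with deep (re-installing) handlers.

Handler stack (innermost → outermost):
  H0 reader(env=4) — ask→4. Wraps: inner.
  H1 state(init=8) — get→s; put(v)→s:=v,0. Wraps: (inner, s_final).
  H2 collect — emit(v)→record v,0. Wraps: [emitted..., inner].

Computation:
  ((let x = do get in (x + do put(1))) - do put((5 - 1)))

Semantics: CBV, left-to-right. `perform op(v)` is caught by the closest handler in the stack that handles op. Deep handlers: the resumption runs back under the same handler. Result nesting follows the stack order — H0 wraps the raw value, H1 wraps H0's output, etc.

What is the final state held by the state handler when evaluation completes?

Answer: 4

Step-by-step:
get @ H1 ⇒ 8
put(1) @ H1 ⇒ s:=1
put(4) @ H1 ⇒ s:=4
H0 returns 8
H1 returns (8, 4)
H2 returns [(8, 4)]
= [(8, 4)]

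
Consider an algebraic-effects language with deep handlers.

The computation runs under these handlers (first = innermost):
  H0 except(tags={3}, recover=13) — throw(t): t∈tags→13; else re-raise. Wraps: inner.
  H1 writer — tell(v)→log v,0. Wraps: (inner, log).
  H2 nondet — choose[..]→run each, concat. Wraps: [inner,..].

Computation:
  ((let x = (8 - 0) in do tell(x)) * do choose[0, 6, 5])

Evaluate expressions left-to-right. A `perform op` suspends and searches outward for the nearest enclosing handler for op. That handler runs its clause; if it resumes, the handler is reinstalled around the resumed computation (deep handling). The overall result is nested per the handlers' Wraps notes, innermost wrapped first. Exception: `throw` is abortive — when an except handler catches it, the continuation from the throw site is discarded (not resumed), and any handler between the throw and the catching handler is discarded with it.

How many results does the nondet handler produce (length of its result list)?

Answer: 3

Step-by-step:
tell(8) @ H1 ⇒ log+=8
choose[0, 6, 5] @ H2
  branch[0] choose=0:
    H0 returns 0
    H1 returns (0, (8))
    H2 returns [(0, (8))]
  branch[1] choose=6:
    H0 returns 0
    H1 returns (0, (8))
    H2 returns [(0, (8))]
  branch[2] choose=5:
    H0 returns 0
    H1 returns (0, (8))
    H2 returns [(0, (8))]
= [(0, (8)), (0, (8)), (0, (8))]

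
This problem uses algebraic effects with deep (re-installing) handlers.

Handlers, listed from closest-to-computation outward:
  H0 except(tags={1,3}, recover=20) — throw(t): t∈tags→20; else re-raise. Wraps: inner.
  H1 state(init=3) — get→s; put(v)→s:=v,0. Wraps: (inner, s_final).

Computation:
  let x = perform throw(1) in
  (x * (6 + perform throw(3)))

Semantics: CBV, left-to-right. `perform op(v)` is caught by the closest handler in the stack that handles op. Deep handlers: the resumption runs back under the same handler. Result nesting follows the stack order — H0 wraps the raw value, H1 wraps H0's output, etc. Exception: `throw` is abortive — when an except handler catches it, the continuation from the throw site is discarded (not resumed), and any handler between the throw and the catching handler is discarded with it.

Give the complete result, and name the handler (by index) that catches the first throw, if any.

Answer: (20, 3) ; first throw caught by: H0

Evaluation trace:
throw(1) @ H0 caught ⇒ 20
H1 returns (20, 3)
= (20, 3)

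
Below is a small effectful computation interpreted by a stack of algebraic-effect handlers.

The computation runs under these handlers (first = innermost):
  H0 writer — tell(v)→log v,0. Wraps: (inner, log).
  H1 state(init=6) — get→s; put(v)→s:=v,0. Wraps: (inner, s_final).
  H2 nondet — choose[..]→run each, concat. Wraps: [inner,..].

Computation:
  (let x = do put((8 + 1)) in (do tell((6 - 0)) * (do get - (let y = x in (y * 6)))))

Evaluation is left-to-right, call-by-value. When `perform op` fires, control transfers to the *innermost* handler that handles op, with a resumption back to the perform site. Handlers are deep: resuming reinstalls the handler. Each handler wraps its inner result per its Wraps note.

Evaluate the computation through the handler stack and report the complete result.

Evaluation trace:
put(9) @ H1 ⇒ s:=9
tell(6) @ H0 ⇒ log+=6
get @ H1 ⇒ 9
H0 returns (0, (6))
H1 returns ((0, (6)), 9)
H2 returns [((0, (6)), 9)]
= [((0, (6)), 9)]

Answer: [((0, (6)), 9)]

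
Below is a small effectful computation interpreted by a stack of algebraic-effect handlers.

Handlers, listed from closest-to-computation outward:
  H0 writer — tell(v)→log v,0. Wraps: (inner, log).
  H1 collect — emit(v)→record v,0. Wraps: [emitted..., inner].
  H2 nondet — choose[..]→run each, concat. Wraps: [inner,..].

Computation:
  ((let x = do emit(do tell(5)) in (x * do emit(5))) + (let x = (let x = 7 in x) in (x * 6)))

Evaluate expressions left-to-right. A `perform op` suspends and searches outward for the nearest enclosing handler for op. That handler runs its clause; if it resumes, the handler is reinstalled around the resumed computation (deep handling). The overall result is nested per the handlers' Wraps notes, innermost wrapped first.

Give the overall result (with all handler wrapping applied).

Answer: [[0, 5, (42, (5))]]

Working:
tell(5) @ H0 ⇒ log+=5
emit(0) @ H1 ⇒ out+=0
emit(5) @ H1 ⇒ out+=5
H0 returns (42, (5))
H1 returns [0, 5, (42, (5))]
H2 returns [[0, 5, (42, (5))]]
= [[0, 5, (42, (5))]]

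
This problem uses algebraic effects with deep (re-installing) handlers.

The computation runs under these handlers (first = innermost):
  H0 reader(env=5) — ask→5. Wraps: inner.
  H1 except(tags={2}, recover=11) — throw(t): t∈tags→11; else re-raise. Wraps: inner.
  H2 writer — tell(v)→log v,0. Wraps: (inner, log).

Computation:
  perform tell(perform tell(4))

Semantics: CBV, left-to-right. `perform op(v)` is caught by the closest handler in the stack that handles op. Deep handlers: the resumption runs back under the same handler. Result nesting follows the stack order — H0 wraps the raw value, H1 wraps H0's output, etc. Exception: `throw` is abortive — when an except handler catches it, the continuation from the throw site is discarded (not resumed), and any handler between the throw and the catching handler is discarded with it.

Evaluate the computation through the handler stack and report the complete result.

Evaluation trace:
tell(4) @ H2 ⇒ log+=4
tell(0) @ H2 ⇒ log+=0
H0 returns 0
H1 returns 0
H2 returns (0, (4, 0))
= (0, (4, 0))

Answer: (0, (4, 0))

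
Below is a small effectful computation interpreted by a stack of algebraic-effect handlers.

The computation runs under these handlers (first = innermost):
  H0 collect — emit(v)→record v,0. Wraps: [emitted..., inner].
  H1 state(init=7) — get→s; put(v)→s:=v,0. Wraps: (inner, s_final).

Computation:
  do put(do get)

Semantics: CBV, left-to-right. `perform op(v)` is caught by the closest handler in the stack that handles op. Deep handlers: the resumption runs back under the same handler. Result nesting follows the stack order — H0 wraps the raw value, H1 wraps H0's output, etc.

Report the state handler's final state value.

Answer: 7

Evaluation trace:
get @ H1 ⇒ 7
put(7) @ H1 ⇒ s:=7
H0 returns [0]
H1 returns ([0], 7)
= ([0], 7)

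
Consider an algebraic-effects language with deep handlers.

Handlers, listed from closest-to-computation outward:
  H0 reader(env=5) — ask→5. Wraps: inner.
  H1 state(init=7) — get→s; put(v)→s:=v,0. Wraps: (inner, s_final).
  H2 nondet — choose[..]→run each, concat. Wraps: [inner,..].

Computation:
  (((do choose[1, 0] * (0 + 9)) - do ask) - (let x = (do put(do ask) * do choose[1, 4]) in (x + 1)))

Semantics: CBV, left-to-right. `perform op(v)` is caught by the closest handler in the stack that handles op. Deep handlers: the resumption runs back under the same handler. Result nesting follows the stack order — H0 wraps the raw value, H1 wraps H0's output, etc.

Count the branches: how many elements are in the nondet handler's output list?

Evaluation trace:
choose[1, 0] @ H2
  branch[0] choose=1:
    ask @ H0 ⇒ 5
    ask @ H0 ⇒ 5
    put(5) @ H1 ⇒ s:=5
    choose[1, 4] @ H2
      branch[0] choose=1:
        H0 returns 3
        H1 returns (3, 5)
        H2 returns [(3, 5)]
      branch[1] choose=4:
        H0 returns 3
        H1 returns (3, 5)
        H2 returns [(3, 5)]
  branch[1] choose=0:
    ask @ H0 ⇒ 5
    ask @ H0 ⇒ 5
    put(5) @ H1 ⇒ s:=5
    choose[1, 4] @ H2
      branch[0] choose=1:
        H0 returns -6
        H1 returns (-6, 5)
        H2 returns [(-6, 5)]
      branch[1] choose=4:
        H0 returns -6
        H1 returns (-6, 5)
        H2 returns [(-6, 5)]
= [(3, 5), (3, 5), (-6, 5), (-6, 5)]

Answer: 4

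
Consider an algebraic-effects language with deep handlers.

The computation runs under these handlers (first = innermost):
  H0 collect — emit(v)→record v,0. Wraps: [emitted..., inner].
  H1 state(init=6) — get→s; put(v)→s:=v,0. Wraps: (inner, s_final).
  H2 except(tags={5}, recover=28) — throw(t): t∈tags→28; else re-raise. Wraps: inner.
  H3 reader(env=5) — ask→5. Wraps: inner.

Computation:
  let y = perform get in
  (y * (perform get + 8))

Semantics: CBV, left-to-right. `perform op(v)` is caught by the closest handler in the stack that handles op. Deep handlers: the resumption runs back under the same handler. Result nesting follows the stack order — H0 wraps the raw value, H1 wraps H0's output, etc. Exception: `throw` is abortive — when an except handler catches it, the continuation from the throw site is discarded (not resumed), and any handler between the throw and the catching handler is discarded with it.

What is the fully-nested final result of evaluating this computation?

Answer: ([84], 6)

Evaluation trace:
get @ H1 ⇒ 6
get @ H1 ⇒ 6
H0 returns [84]
H1 returns ([84], 6)
H2 returns ([84], 6)
H3 returns ([84], 6)
= ([84], 6)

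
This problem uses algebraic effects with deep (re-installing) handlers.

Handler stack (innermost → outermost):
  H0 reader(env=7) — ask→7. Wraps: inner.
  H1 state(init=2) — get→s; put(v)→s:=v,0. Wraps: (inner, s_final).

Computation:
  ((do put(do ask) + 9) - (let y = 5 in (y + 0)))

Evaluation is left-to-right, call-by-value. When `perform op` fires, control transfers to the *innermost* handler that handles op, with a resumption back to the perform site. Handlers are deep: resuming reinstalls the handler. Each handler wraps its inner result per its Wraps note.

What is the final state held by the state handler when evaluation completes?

Answer: 7

Working:
ask @ H0 ⇒ 7
put(7) @ H1 ⇒ s:=7
H0 returns 4
H1 returns (4, 7)
= (4, 7)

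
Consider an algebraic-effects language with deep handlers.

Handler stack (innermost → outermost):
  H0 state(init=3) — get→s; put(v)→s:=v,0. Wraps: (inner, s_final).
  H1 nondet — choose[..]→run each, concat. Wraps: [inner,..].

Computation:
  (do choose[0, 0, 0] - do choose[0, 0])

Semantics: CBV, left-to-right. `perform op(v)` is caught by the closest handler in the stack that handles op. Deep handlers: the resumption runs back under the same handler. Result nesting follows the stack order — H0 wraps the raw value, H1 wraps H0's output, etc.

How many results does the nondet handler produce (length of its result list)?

Evaluation trace:
choose[0, 0, 0] @ H1
  branch[0] choose=0:
    choose[0, 0] @ H1
      branch[0] choose=0:
        H0 returns (0, 3)
        H1 returns [(0, 3)]
      branch[1] choose=0:
        H0 returns (0, 3)
        H1 returns [(0, 3)]
  branch[1] choose=0:
    choose[0, 0] @ H1
      branch[0] choose=0:
        H0 returns (0, 3)
        H1 returns [(0, 3)]
      branch[1] choose=0:
        H0 returns (0, 3)
        H1 returns [(0, 3)]
  branch[2] choose=0:
    choose[0, 0] @ H1
      branch[0] choose=0:
        H0 returns (0, 3)
        H1 returns [(0, 3)]
      branch[1] choose=0:
        H0 returns (0, 3)
        H1 returns [(0, 3)]
= [(0, 3), (0, 3), (0, 3), (0, 3), (0, 3), (0, 3)]

Answer: 6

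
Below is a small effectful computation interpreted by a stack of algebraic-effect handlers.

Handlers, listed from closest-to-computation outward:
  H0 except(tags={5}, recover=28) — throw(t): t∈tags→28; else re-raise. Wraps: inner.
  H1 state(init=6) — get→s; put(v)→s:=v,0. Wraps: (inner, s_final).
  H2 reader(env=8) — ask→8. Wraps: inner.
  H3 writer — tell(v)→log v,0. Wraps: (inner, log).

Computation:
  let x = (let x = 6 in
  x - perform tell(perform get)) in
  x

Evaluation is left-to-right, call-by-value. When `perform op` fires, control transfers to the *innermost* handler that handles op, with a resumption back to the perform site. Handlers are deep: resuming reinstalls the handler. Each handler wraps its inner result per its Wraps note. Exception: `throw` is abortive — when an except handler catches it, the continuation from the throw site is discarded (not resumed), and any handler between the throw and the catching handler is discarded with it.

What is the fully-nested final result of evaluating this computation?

Answer: ((6, 6), (6))

Step-by-step:
get @ H1 ⇒ 6
tell(6) @ H3 ⇒ log+=6
H0 returns 6
H1 returns (6, 6)
H2 returns (6, 6)
H3 returns ((6, 6), (6))
= ((6, 6), (6))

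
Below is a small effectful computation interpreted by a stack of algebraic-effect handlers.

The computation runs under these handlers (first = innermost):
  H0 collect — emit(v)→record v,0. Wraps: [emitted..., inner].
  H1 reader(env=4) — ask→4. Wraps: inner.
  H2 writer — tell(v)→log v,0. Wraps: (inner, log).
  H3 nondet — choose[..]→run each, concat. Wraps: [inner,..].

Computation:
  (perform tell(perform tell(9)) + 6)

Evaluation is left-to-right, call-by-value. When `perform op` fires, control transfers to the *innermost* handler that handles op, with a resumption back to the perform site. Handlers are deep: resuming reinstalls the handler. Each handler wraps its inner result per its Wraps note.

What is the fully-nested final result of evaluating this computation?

Answer: [([6], (9, 0))]

Evaluation trace:
tell(9) @ H2 ⇒ log+=9
tell(0) @ H2 ⇒ log+=0
H0 returns [6]
H1 returns [6]
H2 returns ([6], (9, 0))
H3 returns [([6], (9, 0))]
= [([6], (9, 0))]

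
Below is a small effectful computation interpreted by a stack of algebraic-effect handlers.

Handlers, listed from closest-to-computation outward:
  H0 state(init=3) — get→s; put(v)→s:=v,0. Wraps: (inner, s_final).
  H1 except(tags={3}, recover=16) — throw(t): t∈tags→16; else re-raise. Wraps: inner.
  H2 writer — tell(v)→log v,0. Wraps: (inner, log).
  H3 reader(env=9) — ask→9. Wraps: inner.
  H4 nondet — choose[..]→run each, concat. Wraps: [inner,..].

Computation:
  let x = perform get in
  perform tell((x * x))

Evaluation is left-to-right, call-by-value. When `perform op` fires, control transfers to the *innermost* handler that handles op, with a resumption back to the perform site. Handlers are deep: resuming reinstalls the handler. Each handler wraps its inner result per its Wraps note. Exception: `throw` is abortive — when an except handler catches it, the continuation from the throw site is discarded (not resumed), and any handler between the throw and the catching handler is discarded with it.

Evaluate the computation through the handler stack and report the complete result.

Answer: [((0, 3), (9))]

Step-by-step:
get @ H0 ⇒ 3
tell(9) @ H2 ⇒ log+=9
H0 returns (0, 3)
H1 returns (0, 3)
H2 returns ((0, 3), (9))
H3 returns ((0, 3), (9))
H4 returns [((0, 3), (9))]
= [((0, 3), (9))]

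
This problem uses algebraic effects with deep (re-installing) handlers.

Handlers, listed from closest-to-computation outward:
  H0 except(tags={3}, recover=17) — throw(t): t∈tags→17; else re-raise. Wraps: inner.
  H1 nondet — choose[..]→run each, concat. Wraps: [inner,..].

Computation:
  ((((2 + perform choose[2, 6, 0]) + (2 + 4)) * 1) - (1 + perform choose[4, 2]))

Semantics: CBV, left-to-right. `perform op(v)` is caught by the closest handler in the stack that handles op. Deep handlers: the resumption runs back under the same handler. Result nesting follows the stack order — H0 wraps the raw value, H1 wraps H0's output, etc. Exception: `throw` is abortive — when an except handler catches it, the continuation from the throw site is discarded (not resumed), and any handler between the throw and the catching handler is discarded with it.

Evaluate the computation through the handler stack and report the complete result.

Answer: [5, 7, 9, 11, 3, 5]

Working:
choose[2, 6, 0] @ H1
  branch[0] choose=2:
    choose[4, 2] @ H1
      branch[0] choose=4:
        H0 returns 5
        H1 returns [5]
      branch[1] choose=2:
        H0 returns 7
        H1 returns [7]
  branch[1] choose=6:
    choose[4, 2] @ H1
      branch[0] choose=4:
        H0 returns 9
        H1 returns [9]
      branch[1] choose=2:
        H0 returns 11
        H1 returns [11]
  branch[2] choose=0:
    choose[4, 2] @ H1
      branch[0] choose=4:
        H0 returns 3
        H1 returns [3]
      branch[1] choose=2:
        H0 returns 5
        H1 returns [5]
= [5, 7, 9, 11, 3, 5]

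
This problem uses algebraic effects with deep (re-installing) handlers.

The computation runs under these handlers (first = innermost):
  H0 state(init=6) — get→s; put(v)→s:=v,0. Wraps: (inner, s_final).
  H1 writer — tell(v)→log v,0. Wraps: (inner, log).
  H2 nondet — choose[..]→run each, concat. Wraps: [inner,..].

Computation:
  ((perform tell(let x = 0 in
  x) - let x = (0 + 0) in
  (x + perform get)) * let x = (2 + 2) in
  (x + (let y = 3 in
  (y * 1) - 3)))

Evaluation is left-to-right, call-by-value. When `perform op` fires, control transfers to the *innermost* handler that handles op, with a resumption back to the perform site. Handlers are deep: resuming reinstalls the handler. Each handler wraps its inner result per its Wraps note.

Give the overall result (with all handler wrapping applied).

Working:
tell(0) @ H1 ⇒ log+=0
get @ H0 ⇒ 6
H0 returns (-24, 6)
H1 returns ((-24, 6), (0))
H2 returns [((-24, 6), (0))]
= [((-24, 6), (0))]

Answer: [((-24, 6), (0))]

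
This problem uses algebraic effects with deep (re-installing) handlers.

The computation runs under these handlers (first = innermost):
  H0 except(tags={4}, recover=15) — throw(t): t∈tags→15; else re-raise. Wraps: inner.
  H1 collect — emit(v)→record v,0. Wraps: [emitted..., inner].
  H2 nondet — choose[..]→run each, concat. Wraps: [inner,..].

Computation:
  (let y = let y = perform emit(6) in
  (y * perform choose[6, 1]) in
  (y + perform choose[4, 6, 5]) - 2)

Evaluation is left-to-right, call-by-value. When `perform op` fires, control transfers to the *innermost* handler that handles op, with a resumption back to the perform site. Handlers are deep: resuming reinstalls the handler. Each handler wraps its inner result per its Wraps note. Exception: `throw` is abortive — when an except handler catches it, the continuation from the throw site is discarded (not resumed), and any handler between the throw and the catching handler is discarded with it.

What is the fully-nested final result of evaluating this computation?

Evaluation trace:
emit(6) @ H1 ⇒ out+=6
choose[6, 1] @ H2
  branch[0] choose=6:
    choose[4, 6, 5] @ H2
      branch[0] choose=4:
        H0 returns 2
        H1 returns [6, 2]
        H2 returns [[6, 2]]
      branch[1] choose=6:
        H0 returns 4
        H1 returns [6, 4]
        H2 returns [[6, 4]]
      branch[2] choose=5:
        H0 returns 3
        H1 returns [6, 3]
        H2 returns [[6, 3]]
  branch[1] choose=1:
    choose[4, 6, 5] @ H2
      branch[0] choose=4:
        H0 returns 2
        H1 returns [6, 2]
        H2 returns [[6, 2]]
      branch[1] choose=6:
        H0 returns 4
        H1 returns [6, 4]
        H2 returns [[6, 4]]
      branch[2] choose=5:
        H0 returns 3
        H1 returns [6, 3]
        H2 returns [[6, 3]]
= [[6, 2], [6, 4], [6, 3], [6, 2], [6, 4], [6, 3]]

Answer: [[6, 2], [6, 4], [6, 3], [6, 2], [6, 4], [6, 3]]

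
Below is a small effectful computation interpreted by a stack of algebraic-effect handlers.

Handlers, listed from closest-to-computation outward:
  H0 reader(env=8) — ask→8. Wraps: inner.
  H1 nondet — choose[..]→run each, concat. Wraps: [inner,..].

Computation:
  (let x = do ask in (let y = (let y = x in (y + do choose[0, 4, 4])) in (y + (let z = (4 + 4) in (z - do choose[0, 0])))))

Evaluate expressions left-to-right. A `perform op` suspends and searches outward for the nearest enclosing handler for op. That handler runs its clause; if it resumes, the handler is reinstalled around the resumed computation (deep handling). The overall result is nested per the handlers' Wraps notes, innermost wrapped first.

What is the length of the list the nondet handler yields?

Answer: 6

Step-by-step:
ask @ H0 ⇒ 8
choose[0, 4, 4] @ H1
  branch[0] choose=0:
    choose[0, 0] @ H1
      branch[0] choose=0:
        H0 returns 16
        H1 returns [16]
      branch[1] choose=0:
        H0 returns 16
        H1 returns [16]
  branch[1] choose=4:
    choose[0, 0] @ H1
      branch[0] choose=0:
        H0 returns 20
        H1 returns [20]
      branch[1] choose=0:
        H0 returns 20
        H1 returns [20]
  branch[2] choose=4:
    choose[0, 0] @ H1
      branch[0] choose=0:
        H0 returns 20
        H1 returns [20]
      branch[1] choose=0:
        H0 returns 20
        H1 returns [20]
= [16, 16, 20, 20, 20, 20]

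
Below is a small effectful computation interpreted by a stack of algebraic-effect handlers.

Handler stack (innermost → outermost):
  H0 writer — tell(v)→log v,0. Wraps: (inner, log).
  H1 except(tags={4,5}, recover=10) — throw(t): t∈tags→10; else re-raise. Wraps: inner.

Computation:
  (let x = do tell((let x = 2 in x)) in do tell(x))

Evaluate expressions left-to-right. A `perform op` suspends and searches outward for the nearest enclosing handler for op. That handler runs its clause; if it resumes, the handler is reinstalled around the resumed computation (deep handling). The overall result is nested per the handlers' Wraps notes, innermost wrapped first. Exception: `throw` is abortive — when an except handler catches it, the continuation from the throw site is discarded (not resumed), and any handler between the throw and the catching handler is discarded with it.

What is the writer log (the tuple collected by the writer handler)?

Working:
tell(2) @ H0 ⇒ log+=2
tell(0) @ H0 ⇒ log+=0
H0 returns (0, (2, 0))
H1 returns (0, (2, 0))
= (0, (2, 0))

Answer: (2, 0)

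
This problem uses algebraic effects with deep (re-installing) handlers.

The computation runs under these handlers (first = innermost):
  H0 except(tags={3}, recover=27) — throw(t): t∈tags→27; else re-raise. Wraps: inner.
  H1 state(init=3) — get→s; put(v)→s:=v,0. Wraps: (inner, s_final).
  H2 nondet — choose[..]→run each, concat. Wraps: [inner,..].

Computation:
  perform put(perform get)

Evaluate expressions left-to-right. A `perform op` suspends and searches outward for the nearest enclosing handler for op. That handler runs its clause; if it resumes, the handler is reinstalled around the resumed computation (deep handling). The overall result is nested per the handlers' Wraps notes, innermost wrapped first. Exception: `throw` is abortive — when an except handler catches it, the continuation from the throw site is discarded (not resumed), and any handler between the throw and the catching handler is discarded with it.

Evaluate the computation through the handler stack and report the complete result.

Answer: [(0, 3)]

Evaluation trace:
get @ H1 ⇒ 3
put(3) @ H1 ⇒ s:=3
H0 returns 0
H1 returns (0, 3)
H2 returns [(0, 3)]
= [(0, 3)]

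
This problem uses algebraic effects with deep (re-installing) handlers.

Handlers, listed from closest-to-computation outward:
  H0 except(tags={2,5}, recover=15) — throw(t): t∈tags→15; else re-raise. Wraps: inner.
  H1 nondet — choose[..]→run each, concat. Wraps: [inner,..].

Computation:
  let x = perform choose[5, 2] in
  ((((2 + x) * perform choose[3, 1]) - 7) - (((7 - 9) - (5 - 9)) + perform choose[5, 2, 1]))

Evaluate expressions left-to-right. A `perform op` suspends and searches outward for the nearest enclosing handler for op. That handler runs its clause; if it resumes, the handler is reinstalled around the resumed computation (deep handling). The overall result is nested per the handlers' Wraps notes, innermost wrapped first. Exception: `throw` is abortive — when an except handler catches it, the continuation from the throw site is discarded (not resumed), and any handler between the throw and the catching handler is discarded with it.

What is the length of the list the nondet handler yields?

Answer: 12

Evaluation trace:
choose[5, 2] @ H1
  branch[0] choose=5:
    choose[3, 1] @ H1
      branch[0] choose=3:
        choose[5, 2, 1] @ H1
          branch[0] choose=5:
            H0 returns 7
            H1 returns [7]
          branch[1] choose=2:
            H0 returns 10
            H1 returns [10]
          branch[2] choose=1:
            H0 returns 11
            H1 returns [11]
      branch[1] choose=1:
        choose[5, 2, 1] @ H1
          branch[0] choose=5:
            H0 returns -7
            H1 returns [-7]
          branch[1] choose=2:
            H0 returns -4
            H1 returns [-4]
          branch[2] choose=1:
            H0 returns -3
            H1 returns [-3]
  branch[1] choose=2:
    choose[3, 1] @ H1
      branch[0] choose=3:
        choose[5, 2, 1] @ H1
          branch[0] choose=5:
            H0 returns -2
            H1 returns [-2]
          branch[1] choose=2:
            H0 returns 1
            H1 returns [1]
          branch[2] choose=1:
            H0 returns 2
            H1 returns [2]
      branch[1] choose=1:
        choose[5, 2, 1] @ H1
          branch[0] choose=5:
            H0 returns -10
            H1 returns [-10]
          branch[1] choose=2:
            H0 returns -7
            H1 returns [-7]
          branch[2] choose=1:
            H0 returns -6
            H1 returns [-6]
= [7, 10, 11, -7, -4, -3, -2, 1, 2, -10, -7, -6]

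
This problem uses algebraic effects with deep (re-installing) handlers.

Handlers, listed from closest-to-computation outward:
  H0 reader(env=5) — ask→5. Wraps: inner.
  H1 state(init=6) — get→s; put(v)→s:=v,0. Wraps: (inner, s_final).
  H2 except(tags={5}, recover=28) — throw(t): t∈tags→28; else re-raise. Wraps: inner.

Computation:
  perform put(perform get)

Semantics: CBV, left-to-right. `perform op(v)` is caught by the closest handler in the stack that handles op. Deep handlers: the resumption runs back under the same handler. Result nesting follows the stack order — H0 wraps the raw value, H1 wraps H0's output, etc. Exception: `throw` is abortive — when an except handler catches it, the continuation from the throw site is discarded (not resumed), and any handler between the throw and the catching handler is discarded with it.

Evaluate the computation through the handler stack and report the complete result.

Answer: (0, 6)

Step-by-step:
get @ H1 ⇒ 6
put(6) @ H1 ⇒ s:=6
H0 returns 0
H1 returns (0, 6)
H2 returns (0, 6)
= (0, 6)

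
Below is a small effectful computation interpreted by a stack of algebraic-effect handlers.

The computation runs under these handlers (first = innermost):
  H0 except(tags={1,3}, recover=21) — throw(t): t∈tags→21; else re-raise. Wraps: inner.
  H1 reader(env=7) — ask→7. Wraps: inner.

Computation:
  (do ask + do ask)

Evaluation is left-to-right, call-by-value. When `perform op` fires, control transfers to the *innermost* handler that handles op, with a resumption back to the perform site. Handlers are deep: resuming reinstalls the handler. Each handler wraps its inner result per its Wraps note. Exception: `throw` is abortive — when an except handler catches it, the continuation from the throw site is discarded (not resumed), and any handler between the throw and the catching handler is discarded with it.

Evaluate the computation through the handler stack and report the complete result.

Working:
ask @ H1 ⇒ 7
ask @ H1 ⇒ 7
H0 returns 14
H1 returns 14
= 14

Answer: 14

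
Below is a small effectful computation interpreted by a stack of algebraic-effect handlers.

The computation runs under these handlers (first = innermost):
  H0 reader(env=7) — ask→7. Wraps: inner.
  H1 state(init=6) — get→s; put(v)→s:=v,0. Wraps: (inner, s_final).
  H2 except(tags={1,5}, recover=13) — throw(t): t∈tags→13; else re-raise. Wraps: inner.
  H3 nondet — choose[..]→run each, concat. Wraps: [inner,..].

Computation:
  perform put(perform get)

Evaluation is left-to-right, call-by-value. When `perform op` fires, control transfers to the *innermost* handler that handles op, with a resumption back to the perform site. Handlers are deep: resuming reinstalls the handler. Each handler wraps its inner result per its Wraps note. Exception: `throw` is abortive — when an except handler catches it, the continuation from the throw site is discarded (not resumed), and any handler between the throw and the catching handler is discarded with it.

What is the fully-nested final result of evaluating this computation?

Step-by-step:
get @ H1 ⇒ 6
put(6) @ H1 ⇒ s:=6
H0 returns 0
H1 returns (0, 6)
H2 returns (0, 6)
H3 returns [(0, 6)]
= [(0, 6)]

Answer: [(0, 6)]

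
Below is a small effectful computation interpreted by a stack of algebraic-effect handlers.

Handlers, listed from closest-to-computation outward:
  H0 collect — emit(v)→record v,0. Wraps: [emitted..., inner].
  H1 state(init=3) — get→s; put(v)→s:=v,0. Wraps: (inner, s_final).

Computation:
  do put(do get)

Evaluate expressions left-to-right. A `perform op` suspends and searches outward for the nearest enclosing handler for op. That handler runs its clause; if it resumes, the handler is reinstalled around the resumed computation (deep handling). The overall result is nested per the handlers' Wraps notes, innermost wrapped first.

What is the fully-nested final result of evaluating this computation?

Answer: ([0], 3)

Evaluation trace:
get @ H1 ⇒ 3
put(3) @ H1 ⇒ s:=3
H0 returns [0]
H1 returns ([0], 3)
= ([0], 3)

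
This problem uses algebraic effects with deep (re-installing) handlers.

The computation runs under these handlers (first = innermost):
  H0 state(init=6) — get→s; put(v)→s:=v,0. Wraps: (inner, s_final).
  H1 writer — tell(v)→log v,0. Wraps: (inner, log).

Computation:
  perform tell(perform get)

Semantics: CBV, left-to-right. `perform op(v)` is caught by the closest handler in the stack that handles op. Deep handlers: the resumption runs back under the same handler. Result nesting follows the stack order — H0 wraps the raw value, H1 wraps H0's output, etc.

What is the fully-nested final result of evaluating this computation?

Evaluation trace:
get @ H0 ⇒ 6
tell(6) @ H1 ⇒ log+=6
H0 returns (0, 6)
H1 returns ((0, 6), (6))
= ((0, 6), (6))

Answer: ((0, 6), (6))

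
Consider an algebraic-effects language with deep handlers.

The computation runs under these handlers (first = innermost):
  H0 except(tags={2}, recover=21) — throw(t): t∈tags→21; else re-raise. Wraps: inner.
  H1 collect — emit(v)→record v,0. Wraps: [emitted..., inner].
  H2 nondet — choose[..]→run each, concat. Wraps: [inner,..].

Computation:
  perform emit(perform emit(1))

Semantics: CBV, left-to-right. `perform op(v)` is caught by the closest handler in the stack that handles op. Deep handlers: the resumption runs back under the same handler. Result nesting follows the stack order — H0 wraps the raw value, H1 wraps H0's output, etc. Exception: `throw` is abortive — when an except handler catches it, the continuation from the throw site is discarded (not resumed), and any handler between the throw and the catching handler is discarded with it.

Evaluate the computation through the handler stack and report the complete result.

Evaluation trace:
emit(1) @ H1 ⇒ out+=1
emit(0) @ H1 ⇒ out+=0
H0 returns 0
H1 returns [1, 0, 0]
H2 returns [[1, 0, 0]]
= [[1, 0, 0]]

Answer: [[1, 0, 0]]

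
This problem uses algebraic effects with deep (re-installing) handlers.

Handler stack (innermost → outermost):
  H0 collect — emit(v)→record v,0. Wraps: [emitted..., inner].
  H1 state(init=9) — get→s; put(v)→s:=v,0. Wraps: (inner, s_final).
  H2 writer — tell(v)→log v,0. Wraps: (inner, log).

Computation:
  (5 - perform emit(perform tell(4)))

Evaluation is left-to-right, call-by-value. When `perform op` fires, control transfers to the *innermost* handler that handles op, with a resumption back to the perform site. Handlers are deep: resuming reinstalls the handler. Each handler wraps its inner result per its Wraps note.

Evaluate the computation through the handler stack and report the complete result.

Working:
tell(4) @ H2 ⇒ log+=4
emit(0) @ H0 ⇒ out+=0
H0 returns [0, 5]
H1 returns ([0, 5], 9)
H2 returns (([0, 5], 9), (4))
= (([0, 5], 9), (4))

Answer: (([0, 5], 9), (4))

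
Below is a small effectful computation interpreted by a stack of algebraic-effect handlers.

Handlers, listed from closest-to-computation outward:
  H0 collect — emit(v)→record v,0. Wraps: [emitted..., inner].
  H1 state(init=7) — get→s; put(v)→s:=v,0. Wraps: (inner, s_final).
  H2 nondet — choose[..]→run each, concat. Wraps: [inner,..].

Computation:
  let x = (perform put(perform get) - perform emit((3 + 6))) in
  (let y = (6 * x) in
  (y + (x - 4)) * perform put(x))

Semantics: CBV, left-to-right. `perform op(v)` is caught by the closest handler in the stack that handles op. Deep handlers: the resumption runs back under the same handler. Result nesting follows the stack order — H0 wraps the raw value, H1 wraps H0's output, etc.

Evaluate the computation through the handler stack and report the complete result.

Answer: [([9, 0], 0)]

Evaluation trace:
get @ H1 ⇒ 7
put(7) @ H1 ⇒ s:=7
emit(9) @ H0 ⇒ out+=9
put(0) @ H1 ⇒ s:=0
H0 returns [9, 0]
H1 returns ([9, 0], 0)
H2 returns [([9, 0], 0)]
= [([9, 0], 0)]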